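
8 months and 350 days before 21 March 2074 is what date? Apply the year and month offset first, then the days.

Counting back 8 months and 350 days from March 21, 2074: first the month/year part, then the days.
month 3 − 8 = -5, which is month 7 of year 2073 → July 2073.
Day 21 is valid in July, giving July 21, 2073.
Now subtract 350 days from July 21, 2073.
Going back 21 days from July 21, 2073 reaches the end of the previous month; 350 − 21 = 329 left.
June 2073 has 30 days: 329 − 30 = 299 left.
May 2073 has 31 days: 299 − 31 = 268 left.
April 2073 has 30 days: 268 − 30 = 238 left.
March 2073 has 31 days: 238 − 31 = 207 left.
February 2073 has 28 days (2073 is not a leap year): 207 − 28 = 179 left.
January 2073 has 31 days: 179 − 31 = 148 left.
December 2072 has 31 days: 148 − 31 = 117 left.
November 2072 has 30 days: 117 − 30 = 87 left.
October 2072 has 31 days: 87 − 31 = 56 left.
September 2072 has 30 days: 56 − 30 = 26 left.
August 2072 has 31 days; 31 − 26 = 5 → August 5, 2072.

August 5, 2072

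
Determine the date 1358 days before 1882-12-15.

March 28, 1879

Subtracting 1358 days from December 15, 1882.
Going back 15 days from December 15, 1882 reaches the end of the previous month; 1358 − 15 = 1343 left.
November 1882 has 30 days: 1343 − 30 = 1313 left.
October 1882 has 31 days: 1313 − 31 = 1282 left.
September 1882 has 30 days: 1282 − 30 = 1252 left.
August 1882 has 31 days: 1252 − 31 = 1221 left.
July 1882 has 31 days: 1221 − 31 = 1190 left.
June 1882 has 30 days: 1190 − 30 = 1160 left.
May 1882 has 31 days: 1160 − 31 = 1129 left.
April 1882 has 30 days: 1129 − 30 = 1099 left.
March 1882 has 31 days: 1099 − 31 = 1068 left.
February 1882 has 28 days (1882 is not a leap year): 1068 − 28 = 1040 left.
January 1882 has 31 days: 1040 − 31 = 1009 left.
December 1881 has 31 days: 1009 − 31 = 978 left.
November 1881 has 30 days: 978 − 30 = 948 left.
October 1881 has 31 days: 948 − 31 = 917 left.
September 1881 has 30 days: 917 − 30 = 887 left.
August 1881 has 31 days: 887 − 31 = 856 left.
July 1881 has 31 days: 856 − 31 = 825 left.
June 1881 has 30 days: 825 − 30 = 795 left.
May 1881 has 31 days: 795 − 31 = 764 left.
April 1881 has 30 days: 764 − 30 = 734 left.
March 1881 has 31 days: 734 − 31 = 703 left.
February 1881 has 28 days (1881 is not a leap year): 703 − 28 = 675 left.
January 1881 has 31 days: 675 − 31 = 644 left.
December 1880 has 31 days: 644 − 31 = 613 left.
November 1880 has 30 days: 613 − 30 = 583 left.
October 1880 has 31 days: 583 − 31 = 552 left.
September 1880 has 30 days: 552 − 30 = 522 left.
August 1880 has 31 days: 522 − 31 = 491 left.
July 1880 has 31 days: 491 − 31 = 460 left.
June 1880 has 30 days: 460 − 30 = 430 left.
May 1880 has 31 days: 430 − 31 = 399 left.
April 1880 has 30 days: 399 − 30 = 369 left.
March 1880 has 31 days: 369 − 31 = 338 left.
February 1880 has 29 days (1880 is a leap year): 338 − 29 = 309 left.
January 1880 has 31 days: 309 − 31 = 278 left.
December 1879 has 31 days: 278 − 31 = 247 left.
November 1879 has 30 days: 247 − 30 = 217 left.
October 1879 has 31 days: 217 − 31 = 186 left.
September 1879 has 30 days: 186 − 30 = 156 left.
August 1879 has 31 days: 156 − 31 = 125 left.
July 1879 has 31 days: 125 − 31 = 94 left.
June 1879 has 30 days: 94 − 30 = 64 left.
May 1879 has 31 days: 64 − 31 = 33 left.
April 1879 has 30 days: 33 − 30 = 3 left.
March 1879 has 31 days; 31 − 3 = 28 → March 28, 1879.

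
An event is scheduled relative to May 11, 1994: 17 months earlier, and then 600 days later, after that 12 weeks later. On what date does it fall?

October 26, 1994

Going back 17 months from May 11, 1994:
month 5 − 17 = -12, which is month 12 of year 1992 → December 1992.
Day 11 is valid in December, giving December 11, 1992.
Advancing 600 days from December 11, 1992:
December has 31 days, so 31 − 11 = 20 days remain after December 11, 1992; 600 − 20 = 580 left.
January 1993 has 31 days: 580 − 31 = 549 left.
February 1993 has 28 days (1993 is not a leap year): 549 − 28 = 521 left.
March 1993 has 31 days: 521 − 31 = 490 left.
April 1993 has 30 days: 490 − 30 = 460 left.
May 1993 has 31 days: 460 − 31 = 429 left.
June 1993 has 30 days: 429 − 30 = 399 left.
July 1993 has 31 days: 399 − 31 = 368 left.
August 1993 has 31 days: 368 − 31 = 337 left.
September 1993 has 30 days: 337 − 30 = 307 left.
October 1993 has 31 days: 307 − 31 = 276 left.
November 1993 has 30 days: 276 − 30 = 246 left.
December 1993 has 31 days: 246 − 31 = 215 left.
January 1994 has 31 days: 215 − 31 = 184 left.
February 1994 has 28 days (1994 is not a leap year): 184 − 28 = 156 left.
March 1994 has 31 days: 156 − 31 = 125 left.
April 1994 has 30 days: 125 − 30 = 95 left.
May 1994 has 31 days: 95 − 31 = 64 left.
June 1994 has 30 days: 64 − 30 = 34 left.
July 1994 has 31 days: 34 − 31 = 3 left.
3 days into August 1994 → August 3, 1994.
Counting forward 12 weeks (= 84 days) from August 3, 1994:
August has 31 days, so 31 − 3 = 28 days remain after August 3, 1994; 84 − 28 = 56 left.
September 1994 has 30 days: 56 − 30 = 26 left.
26 days into October 1994 → October 26, 1994.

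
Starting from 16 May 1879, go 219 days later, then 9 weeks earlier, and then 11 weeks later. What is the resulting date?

January 4, 1880

Advancing 219 days from May 16, 1879:
May has 31 days, so 31 − 16 = 15 days remain after May 16, 1879; 219 − 15 = 204 left.
June 1879 has 30 days: 204 − 30 = 174 left.
July 1879 has 31 days: 174 − 31 = 143 left.
August 1879 has 31 days: 143 − 31 = 112 left.
September 1879 has 30 days: 112 − 30 = 82 left.
October 1879 has 31 days: 82 − 31 = 51 left.
November 1879 has 30 days: 51 − 30 = 21 left.
21 days into December 1879 → December 21, 1879.
Going back 9 weeks (= 63 days) from December 21, 1879:
Going back 21 days from December 21, 1879 reaches the end of the previous month; 63 − 21 = 42 left.
November 1879 has 30 days: 42 − 30 = 12 left.
October 1879 has 31 days; 31 − 12 = 19 → October 19, 1879.
Adding 11 weeks (= 77 days) from October 19, 1879:
October has 31 days, so 31 − 19 = 12 days remain after October 19, 1879; 77 − 12 = 65 left.
November 1879 has 30 days: 65 − 30 = 35 left.
December 1879 has 31 days: 35 − 31 = 4 left.
4 days into January 1880 → January 4, 1880.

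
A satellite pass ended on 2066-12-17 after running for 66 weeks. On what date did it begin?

September 11, 2065

Subtracting 66 weeks = 462 days from December 17, 2066.
Going back 17 days from December 17, 2066 reaches the end of the previous month; 462 − 17 = 445 left.
November 2066 has 30 days: 445 − 30 = 415 left.
October 2066 has 31 days: 415 − 31 = 384 left.
September 2066 has 30 days: 384 − 30 = 354 left.
August 2066 has 31 days: 354 − 31 = 323 left.
July 2066 has 31 days: 323 − 31 = 292 left.
June 2066 has 30 days: 292 − 30 = 262 left.
May 2066 has 31 days: 262 − 31 = 231 left.
April 2066 has 30 days: 231 − 30 = 201 left.
March 2066 has 31 days: 201 − 31 = 170 left.
February 2066 has 28 days (2066 is not a leap year): 170 − 28 = 142 left.
January 2066 has 31 days: 142 − 31 = 111 left.
December 2065 has 31 days: 111 − 31 = 80 left.
November 2065 has 30 days: 80 − 30 = 50 left.
October 2065 has 31 days: 50 − 31 = 19 left.
September 2065 has 30 days; 30 − 19 = 11 → September 11, 2065.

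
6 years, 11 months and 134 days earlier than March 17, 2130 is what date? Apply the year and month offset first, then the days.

Going back 6 years, 11 months and 134 days from March 17, 2130: first the month/year part, then the days.
-6 years → 2124; month 3 − 11 = -8, which is month 4 of year 2123 → April 2123.
Day 17 is valid in April, giving April 17, 2123.
Now subtract 134 days from April 17, 2123.
Going back 17 days from April 17, 2123 reaches the end of the previous month; 134 − 17 = 117 left.
March 2123 has 31 days: 117 − 31 = 86 left.
February 2123 has 28 days (2123 is not a leap year): 86 − 28 = 58 left.
January 2123 has 31 days: 58 − 31 = 27 left.
December 2122 has 31 days; 31 − 27 = 4 → December 4, 2122.

December 4, 2122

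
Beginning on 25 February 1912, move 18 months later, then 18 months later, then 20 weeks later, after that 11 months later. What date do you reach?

June 15, 1916

Adding 18 months from February 25, 1912:
month 2 + 18 = 20, which is month 8 of year 1913 → August 1913.
Day 25 is valid in August, giving August 25, 1913.
Adding 18 months from August 25, 1913:
month 8 + 18 = 26, which is month 2 of year 1915 → February 1915.
Day 25 is valid in February, giving February 25, 1915.
Counting forward 20 weeks (= 140 days) from February 25, 1915:
February has 28 days, so 28 − 25 = 3 days remain after February 25, 1915; 140 − 3 = 137 left.
March 1915 has 31 days: 137 − 31 = 106 left.
April 1915 has 30 days: 106 − 30 = 76 left.
May 1915 has 31 days: 76 − 31 = 45 left.
June 1915 has 30 days: 45 − 30 = 15 left.
15 days into July 1915 → July 15, 1915.
Counting forward 11 months from July 15, 1915:
month 7 + 11 = 18, which is month 6 of year 1916 → June 1916.
Day 15 is valid in June, giving June 15, 1916.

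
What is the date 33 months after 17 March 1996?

December 17, 1998

Advancing 33 months from March 17, 1996.
month 3 + 33 = 36, which is month 12 of year 1998 → December 1998.
Day 17 is valid in December, giving December 17, 1998.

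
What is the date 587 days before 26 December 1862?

Subtracting 587 days from December 26, 1862.
Going back 26 days from December 26, 1862 reaches the end of the previous month; 587 − 26 = 561 left.
November 1862 has 30 days: 561 − 30 = 531 left.
October 1862 has 31 days: 531 − 31 = 500 left.
September 1862 has 30 days: 500 − 30 = 470 left.
August 1862 has 31 days: 470 − 31 = 439 left.
July 1862 has 31 days: 439 − 31 = 408 left.
June 1862 has 30 days: 408 − 30 = 378 left.
May 1862 has 31 days: 378 − 31 = 347 left.
April 1862 has 30 days: 347 − 30 = 317 left.
March 1862 has 31 days: 317 − 31 = 286 left.
February 1862 has 28 days (1862 is not a leap year): 286 − 28 = 258 left.
January 1862 has 31 days: 258 − 31 = 227 left.
December 1861 has 31 days: 227 − 31 = 196 left.
November 1861 has 30 days: 196 − 30 = 166 left.
October 1861 has 31 days: 166 − 31 = 135 left.
September 1861 has 30 days: 135 − 30 = 105 left.
August 1861 has 31 days: 105 − 31 = 74 left.
July 1861 has 31 days: 74 − 31 = 43 left.
June 1861 has 30 days: 43 − 30 = 13 left.
May 1861 has 31 days; 31 − 13 = 18 → May 18, 1861.

May 18, 1861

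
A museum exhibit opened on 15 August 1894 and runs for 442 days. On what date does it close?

Counting forward 442 days from August 15, 1894.
August has 31 days, so 31 − 15 = 16 days remain after August 15, 1894; 442 − 16 = 426 left.
September 1894 has 30 days: 426 − 30 = 396 left.
October 1894 has 31 days: 396 − 31 = 365 left.
November 1894 has 30 days: 365 − 30 = 335 left.
December 1894 has 31 days: 335 − 31 = 304 left.
January 1895 has 31 days: 304 − 31 = 273 left.
February 1895 has 28 days (1895 is not a leap year): 273 − 28 = 245 left.
March 1895 has 31 days: 245 − 31 = 214 left.
April 1895 has 30 days: 214 − 30 = 184 left.
May 1895 has 31 days: 184 − 31 = 153 left.
June 1895 has 30 days: 153 − 30 = 123 left.
July 1895 has 31 days: 123 − 31 = 92 left.
August 1895 has 31 days: 92 − 31 = 61 left.
September 1895 has 30 days: 61 − 30 = 31 left.
31 days into October 1895 → October 31, 1895.

October 31, 1895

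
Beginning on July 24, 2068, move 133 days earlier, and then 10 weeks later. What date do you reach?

May 22, 2068

Subtracting 133 days from July 24, 2068:
Going back 24 days from July 24, 2068 reaches the end of the previous month; 133 − 24 = 109 left.
June 2068 has 30 days: 109 − 30 = 79 left.
May 2068 has 31 days: 79 − 31 = 48 left.
April 2068 has 30 days: 48 − 30 = 18 left.
March 2068 has 31 days; 31 − 18 = 13 → March 13, 2068.
Adding 10 weeks (= 70 days) from March 13, 2068:
March has 31 days, so 31 − 13 = 18 days remain after March 13, 2068; 70 − 18 = 52 left.
April 2068 has 30 days: 52 − 30 = 22 left.
22 days into May 2068 → May 22, 2068.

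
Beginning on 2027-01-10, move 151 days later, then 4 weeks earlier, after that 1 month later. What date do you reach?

Advancing 151 days from January 10, 2027:
January has 31 days, so 31 − 10 = 21 days remain after January 10, 2027; 151 − 21 = 130 left.
February 2027 has 28 days (2027 is not a leap year): 130 − 28 = 102 left.
March 2027 has 31 days: 102 − 31 = 71 left.
April 2027 has 30 days: 71 − 30 = 41 left.
May 2027 has 31 days: 41 − 31 = 10 left.
10 days into June 2027 → June 10, 2027.
Counting back 4 weeks (= 28 days) from June 10, 2027:
Going back 10 days from June 10, 2027 reaches the end of the previous month; 28 − 10 = 18 left.
May 2027 has 31 days; 31 − 18 = 13 → May 13, 2027.
Counting forward 1 month from May 13, 2027:
month 5 + 1 = 6 → June 2027.
Day 13 is valid in June, giving June 13, 2027.

June 13, 2027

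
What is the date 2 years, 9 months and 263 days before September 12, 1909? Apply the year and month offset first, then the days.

Counting back 2 years, 9 months and 263 days from September 12, 1909: first the month/year part, then the days.
-2 years → 1907; month 9 − 9 = 0, which is month 12 of year 1906 → December 1906.
Day 12 is valid in December, giving December 12, 1906.
Now subtract 263 days from December 12, 1906.
Going back 12 days from December 12, 1906 reaches the end of the previous month; 263 − 12 = 251 left.
November 1906 has 30 days: 251 − 30 = 221 left.
October 1906 has 31 days: 221 − 31 = 190 left.
September 1906 has 30 days: 190 − 30 = 160 left.
August 1906 has 31 days: 160 − 31 = 129 left.
July 1906 has 31 days: 129 − 31 = 98 left.
June 1906 has 30 days: 98 − 30 = 68 left.
May 1906 has 31 days: 68 − 31 = 37 left.
April 1906 has 30 days: 37 − 30 = 7 left.
March 1906 has 31 days; 31 − 7 = 24 → March 24, 1906.

March 24, 1906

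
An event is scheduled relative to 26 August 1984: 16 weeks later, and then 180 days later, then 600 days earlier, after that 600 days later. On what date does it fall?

Adding 16 weeks (= 112 days) from August 26, 1984:
August has 31 days, so 31 − 26 = 5 days remain after August 26, 1984; 112 − 5 = 107 left.
September 1984 has 30 days: 107 − 30 = 77 left.
October 1984 has 31 days: 77 − 31 = 46 left.
November 1984 has 30 days: 46 − 30 = 16 left.
16 days into December 1984 → December 16, 1984.
Adding 180 days from December 16, 1984:
December has 31 days, so 31 − 16 = 15 days remain after December 16, 1984; 180 − 15 = 165 left.
January 1985 has 31 days: 165 − 31 = 134 left.
February 1985 has 28 days (1985 is not a leap year): 134 − 28 = 106 left.
March 1985 has 31 days: 106 − 31 = 75 left.
April 1985 has 30 days: 75 − 30 = 45 left.
May 1985 has 31 days: 45 − 31 = 14 left.
14 days into June 1985 → June 14, 1985.
Subtracting 600 days from June 14, 1985:
Going back 14 days from June 14, 1985 reaches the end of the previous month; 600 − 14 = 586 left.
May 1985 has 31 days: 586 − 31 = 555 left.
April 1985 has 30 days: 555 − 30 = 525 left.
March 1985 has 31 days: 525 − 31 = 494 left.
February 1985 has 28 days (1985 is not a leap year): 494 − 28 = 466 left.
January 1985 has 31 days: 466 − 31 = 435 left.
December 1984 has 31 days: 435 − 31 = 404 left.
November 1984 has 30 days: 404 − 30 = 374 left.
October 1984 has 31 days: 374 − 31 = 343 left.
September 1984 has 30 days: 343 − 30 = 313 left.
August 1984 has 31 days: 313 − 31 = 282 left.
July 1984 has 31 days: 282 − 31 = 251 left.
June 1984 has 30 days: 251 − 30 = 221 left.
May 1984 has 31 days: 221 − 31 = 190 left.
April 1984 has 30 days: 190 − 30 = 160 left.
March 1984 has 31 days: 160 − 31 = 129 left.
February 1984 has 29 days (1984 is a leap year): 129 − 29 = 100 left.
January 1984 has 31 days: 100 − 31 = 69 left.
December 1983 has 31 days: 69 − 31 = 38 left.
November 1983 has 30 days: 38 − 30 = 8 left.
October 1983 has 31 days; 31 − 8 = 23 → October 23, 1983.
Adding 600 days from October 23, 1983:
October has 31 days, so 31 − 23 = 8 days remain after October 23, 1983; 600 − 8 = 592 left.
November 1983 has 30 days: 592 − 30 = 562 left.
December 1983 has 31 days: 562 − 31 = 531 left.
January 1984 has 31 days: 531 − 31 = 500 left.
February 1984 has 29 days (1984 is a leap year): 500 − 29 = 471 left.
March 1984 has 31 days: 471 − 31 = 440 left.
April 1984 has 30 days: 440 − 30 = 410 left.
May 1984 has 31 days: 410 − 31 = 379 left.
June 1984 has 30 days: 379 − 30 = 349 left.
July 1984 has 31 days: 349 − 31 = 318 left.
August 1984 has 31 days: 318 − 31 = 287 left.
September 1984 has 30 days: 287 − 30 = 257 left.
October 1984 has 31 days: 257 − 31 = 226 left.
November 1984 has 30 days: 226 − 30 = 196 left.
December 1984 has 31 days: 196 − 31 = 165 left.
January 1985 has 31 days: 165 − 31 = 134 left.
February 1985 has 28 days (1985 is not a leap year): 134 − 28 = 106 left.
March 1985 has 31 days: 106 − 31 = 75 left.
April 1985 has 30 days: 75 − 30 = 45 left.
May 1985 has 31 days: 45 − 31 = 14 left.
14 days into June 1985 → June 14, 1985.

June 14, 1985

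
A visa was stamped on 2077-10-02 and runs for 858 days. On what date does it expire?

Adding 858 days from October 2, 2077.
October has 31 days, so 31 − 2 = 29 days remain after October 2, 2077; 858 − 29 = 829 left.
November 2077 has 30 days: 829 − 30 = 799 left.
December 2077 has 31 days: 799 − 31 = 768 left.
January 2078 has 31 days: 768 − 31 = 737 left.
February 2078 has 28 days (2078 is not a leap year): 737 − 28 = 709 left.
March 2078 has 31 days: 709 − 31 = 678 left.
April 2078 has 30 days: 678 − 30 = 648 left.
May 2078 has 31 days: 648 − 31 = 617 left.
June 2078 has 30 days: 617 − 30 = 587 left.
July 2078 has 31 days: 587 − 31 = 556 left.
August 2078 has 31 days: 556 − 31 = 525 left.
September 2078 has 30 days: 525 − 30 = 495 left.
October 2078 has 31 days: 495 − 31 = 464 left.
November 2078 has 30 days: 464 − 30 = 434 left.
December 2078 has 31 days: 434 − 31 = 403 left.
January 2079 has 31 days: 403 − 31 = 372 left.
February 2079 has 28 days (2079 is not a leap year): 372 − 28 = 344 left.
March 2079 has 31 days: 344 − 31 = 313 left.
April 2079 has 30 days: 313 − 30 = 283 left.
May 2079 has 31 days: 283 − 31 = 252 left.
June 2079 has 30 days: 252 − 30 = 222 left.
July 2079 has 31 days: 222 − 31 = 191 left.
August 2079 has 31 days: 191 − 31 = 160 left.
September 2079 has 30 days: 160 − 30 = 130 left.
October 2079 has 31 days: 130 − 31 = 99 left.
November 2079 has 30 days: 99 − 30 = 69 left.
December 2079 has 31 days: 69 − 31 = 38 left.
January 2080 has 31 days: 38 − 31 = 7 left.
7 days into February 2080 → February 7, 2080.

February 7, 2080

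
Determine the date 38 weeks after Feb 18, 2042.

Advancing 38 weeks = 266 days from February 18, 2042.
February has 28 days, so 28 − 18 = 10 days remain after February 18, 2042; 266 − 10 = 256 left.
March 2042 has 31 days: 256 − 31 = 225 left.
April 2042 has 30 days: 225 − 30 = 195 left.
May 2042 has 31 days: 195 − 31 = 164 left.
June 2042 has 30 days: 164 − 30 = 134 left.
July 2042 has 31 days: 134 − 31 = 103 left.
August 2042 has 31 days: 103 − 31 = 72 left.
September 2042 has 30 days: 72 − 30 = 42 left.
October 2042 has 31 days: 42 − 31 = 11 left.
11 days into November 2042 → November 11, 2042.

November 11, 2042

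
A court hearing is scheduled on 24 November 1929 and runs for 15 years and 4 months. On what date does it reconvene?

Counting forward 15 years and 4 months from November 24, 1929.
+15 years → 1944; month 11 + 4 = 15, which is month 3 of year 1945 → March 1945.
Day 24 is valid in March, giving March 24, 1945.

March 24, 1945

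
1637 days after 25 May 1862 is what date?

Advancing 1637 days from May 25, 1862.
May has 31 days, so 31 − 25 = 6 days remain after May 25, 1862; 1637 − 6 = 1631 left.
June 1862 has 30 days: 1631 − 30 = 1601 left.
July 1862 has 31 days: 1601 − 31 = 1570 left.
August 1862 has 31 days: 1570 − 31 = 1539 left.
September 1862 has 30 days: 1539 − 30 = 1509 left.
October 1862 has 31 days: 1509 − 31 = 1478 left.
November 1862 has 30 days: 1478 − 30 = 1448 left.
December 1862 has 31 days: 1448 − 31 = 1417 left.
January 1863 has 31 days: 1417 − 31 = 1386 left.
February 1863 has 28 days (1863 is not a leap year): 1386 − 28 = 1358 left.
March 1863 has 31 days: 1358 − 31 = 1327 left.
April 1863 has 30 days: 1327 − 30 = 1297 left.
May 1863 has 31 days: 1297 − 31 = 1266 left.
June 1863 has 30 days: 1266 − 30 = 1236 left.
July 1863 has 31 days: 1236 − 31 = 1205 left.
August 1863 has 31 days: 1205 − 31 = 1174 left.
September 1863 has 30 days: 1174 − 30 = 1144 left.
October 1863 has 31 days: 1144 − 31 = 1113 left.
November 1863 has 30 days: 1113 − 30 = 1083 left.
December 1863 has 31 days: 1083 − 31 = 1052 left.
January 1864 has 31 days: 1052 − 31 = 1021 left.
February 1864 has 29 days (1864 is a leap year): 1021 − 29 = 992 left.
March 1864 has 31 days: 992 − 31 = 961 left.
April 1864 has 30 days: 961 − 30 = 931 left.
May 1864 has 31 days: 931 − 31 = 900 left.
June 1864 has 30 days: 900 − 30 = 870 left.
July 1864 has 31 days: 870 − 31 = 839 left.
August 1864 has 31 days: 839 − 31 = 808 left.
September 1864 has 30 days: 808 − 30 = 778 left.
October 1864 has 31 days: 778 − 31 = 747 left.
November 1864 has 30 days: 747 − 30 = 717 left.
December 1864 has 31 days: 717 − 31 = 686 left.
January 1865 has 31 days: 686 − 31 = 655 left.
February 1865 has 28 days (1865 is not a leap year): 655 − 28 = 627 left.
March 1865 has 31 days: 627 − 31 = 596 left.
April 1865 has 30 days: 596 − 30 = 566 left.
May 1865 has 31 days: 566 − 31 = 535 left.
June 1865 has 30 days: 535 − 30 = 505 left.
July 1865 has 31 days: 505 − 31 = 474 left.
August 1865 has 31 days: 474 − 31 = 443 left.
September 1865 has 30 days: 443 − 30 = 413 left.
October 1865 has 31 days: 413 − 31 = 382 left.
November 1865 has 30 days: 382 − 30 = 352 left.
December 1865 has 31 days: 352 − 31 = 321 left.
January 1866 has 31 days: 321 − 31 = 290 left.
February 1866 has 28 days (1866 is not a leap year): 290 − 28 = 262 left.
March 1866 has 31 days: 262 − 31 = 231 left.
April 1866 has 30 days: 231 − 30 = 201 left.
May 1866 has 31 days: 201 − 31 = 170 left.
June 1866 has 30 days: 170 − 30 = 140 left.
July 1866 has 31 days: 140 − 31 = 109 left.
August 1866 has 31 days: 109 − 31 = 78 left.
September 1866 has 30 days: 78 − 30 = 48 left.
October 1866 has 31 days: 48 − 31 = 17 left.
17 days into November 1866 → November 17, 1866.

November 17, 1866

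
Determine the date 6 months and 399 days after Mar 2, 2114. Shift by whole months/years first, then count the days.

October 6, 2115

Adding 6 months and 399 days from March 2, 2114: first the month/year part, then the days.
month 3 + 6 = 9 → September 2114.
Day 2 is valid in September, giving September 2, 2114.
Now add 399 days from September 2, 2114.
September has 30 days, so 30 − 2 = 28 days remain after September 2, 2114; 399 − 28 = 371 left.
October 2114 has 31 days: 371 − 31 = 340 left.
November 2114 has 30 days: 340 − 30 = 310 left.
December 2114 has 31 days: 310 − 31 = 279 left.
January 2115 has 31 days: 279 − 31 = 248 left.
February 2115 has 28 days (2115 is not a leap year): 248 − 28 = 220 left.
March 2115 has 31 days: 220 − 31 = 189 left.
April 2115 has 30 days: 189 − 30 = 159 left.
May 2115 has 31 days: 159 − 31 = 128 left.
June 2115 has 30 days: 128 − 30 = 98 left.
July 2115 has 31 days: 98 − 31 = 67 left.
August 2115 has 31 days: 67 − 31 = 36 left.
September 2115 has 30 days: 36 − 30 = 6 left.
6 days into October 2115 → October 6, 2115.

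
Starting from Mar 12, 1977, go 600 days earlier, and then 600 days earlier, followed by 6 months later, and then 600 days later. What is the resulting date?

January 18, 1976

Going back 600 days from March 12, 1977:
Going back 12 days from March 12, 1977 reaches the end of the previous month; 600 − 12 = 588 left.
February 1977 has 28 days (1977 is not a leap year): 588 − 28 = 560 left.
January 1977 has 31 days: 560 − 31 = 529 left.
December 1976 has 31 days: 529 − 31 = 498 left.
November 1976 has 30 days: 498 − 30 = 468 left.
October 1976 has 31 days: 468 − 31 = 437 left.
September 1976 has 30 days: 437 − 30 = 407 left.
August 1976 has 31 days: 407 − 31 = 376 left.
July 1976 has 31 days: 376 − 31 = 345 left.
June 1976 has 30 days: 345 − 30 = 315 left.
May 1976 has 31 days: 315 − 31 = 284 left.
April 1976 has 30 days: 284 − 30 = 254 left.
March 1976 has 31 days: 254 − 31 = 223 left.
February 1976 has 29 days (1976 is a leap year): 223 − 29 = 194 left.
January 1976 has 31 days: 194 − 31 = 163 left.
December 1975 has 31 days: 163 − 31 = 132 left.
November 1975 has 30 days: 132 − 30 = 102 left.
October 1975 has 31 days: 102 − 31 = 71 left.
September 1975 has 30 days: 71 − 30 = 41 left.
August 1975 has 31 days: 41 − 31 = 10 left.
July 1975 has 31 days; 31 − 10 = 21 → July 21, 1975.
Counting back 600 days from July 21, 1975:
Going back 21 days from July 21, 1975 reaches the end of the previous month; 600 − 21 = 579 left.
June 1975 has 30 days: 579 − 30 = 549 left.
May 1975 has 31 days: 549 − 31 = 518 left.
April 1975 has 30 days: 518 − 30 = 488 left.
March 1975 has 31 days: 488 − 31 = 457 left.
February 1975 has 28 days (1975 is not a leap year): 457 − 28 = 429 left.
January 1975 has 31 days: 429 − 31 = 398 left.
December 1974 has 31 days: 398 − 31 = 367 left.
November 1974 has 30 days: 367 − 30 = 337 left.
October 1974 has 31 days: 337 − 31 = 306 left.
September 1974 has 30 days: 306 − 30 = 276 left.
August 1974 has 31 days: 276 − 31 = 245 left.
July 1974 has 31 days: 245 − 31 = 214 left.
June 1974 has 30 days: 214 − 30 = 184 left.
May 1974 has 31 days: 184 − 31 = 153 left.
April 1974 has 30 days: 153 − 30 = 123 left.
March 1974 has 31 days: 123 − 31 = 92 left.
February 1974 has 28 days (1974 is not a leap year): 92 − 28 = 64 left.
January 1974 has 31 days: 64 − 31 = 33 left.
December 1973 has 31 days: 33 − 31 = 2 left.
November 1973 has 30 days; 30 − 2 = 28 → November 28, 1973.
Adding 6 months from November 28, 1973:
month 11 + 6 = 17, which is month 5 of year 1974 → May 1974.
Day 28 is valid in May, giving May 28, 1974.
Advancing 600 days from May 28, 1974:
May has 31 days, so 31 − 28 = 3 days remain after May 28, 1974; 600 − 3 = 597 left.
June 1974 has 30 days: 597 − 30 = 567 left.
July 1974 has 31 days: 567 − 31 = 536 left.
August 1974 has 31 days: 536 − 31 = 505 left.
September 1974 has 30 days: 505 − 30 = 475 left.
October 1974 has 31 days: 475 − 31 = 444 left.
November 1974 has 30 days: 444 − 30 = 414 left.
December 1974 has 31 days: 414 − 31 = 383 left.
January 1975 has 31 days: 383 − 31 = 352 left.
February 1975 has 28 days (1975 is not a leap year): 352 − 28 = 324 left.
March 1975 has 31 days: 324 − 31 = 293 left.
April 1975 has 30 days: 293 − 30 = 263 left.
May 1975 has 31 days: 263 − 31 = 232 left.
June 1975 has 30 days: 232 − 30 = 202 left.
July 1975 has 31 days: 202 − 31 = 171 left.
August 1975 has 31 days: 171 − 31 = 140 left.
September 1975 has 30 days: 140 − 30 = 110 left.
October 1975 has 31 days: 110 − 31 = 79 left.
November 1975 has 30 days: 79 − 30 = 49 left.
December 1975 has 31 days: 49 − 31 = 18 left.
18 days into January 1976 → January 18, 1976.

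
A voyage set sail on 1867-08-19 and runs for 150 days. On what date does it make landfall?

January 16, 1868

Advancing 150 days from August 19, 1867.
August has 31 days, so 31 − 19 = 12 days remain after August 19, 1867; 150 − 12 = 138 left.
September 1867 has 30 days: 138 − 30 = 108 left.
October 1867 has 31 days: 108 − 31 = 77 left.
November 1867 has 30 days: 77 − 30 = 47 left.
December 1867 has 31 days: 47 − 31 = 16 left.
16 days into January 1868 → January 16, 1868.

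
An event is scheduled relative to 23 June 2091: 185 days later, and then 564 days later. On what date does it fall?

Advancing 185 days from June 23, 2091:
June has 30 days, so 30 − 23 = 7 days remain after June 23, 2091; 185 − 7 = 178 left.
July 2091 has 31 days: 178 − 31 = 147 left.
August 2091 has 31 days: 147 − 31 = 116 left.
September 2091 has 30 days: 116 − 30 = 86 left.
October 2091 has 31 days: 86 − 31 = 55 left.
November 2091 has 30 days: 55 − 30 = 25 left.
25 days into December 2091 → December 25, 2091.
Adding 564 days from December 25, 2091:
December has 31 days, so 31 − 25 = 6 days remain after December 25, 2091; 564 − 6 = 558 left.
January 2092 has 31 days: 558 − 31 = 527 left.
February 2092 has 29 days (2092 is a leap year): 527 − 29 = 498 left.
March 2092 has 31 days: 498 − 31 = 467 left.
April 2092 has 30 days: 467 − 30 = 437 left.
May 2092 has 31 days: 437 − 31 = 406 left.
June 2092 has 30 days: 406 − 30 = 376 left.
July 2092 has 31 days: 376 − 31 = 345 left.
August 2092 has 31 days: 345 − 31 = 314 left.
September 2092 has 30 days: 314 − 30 = 284 left.
October 2092 has 31 days: 284 − 31 = 253 left.
November 2092 has 30 days: 253 − 30 = 223 left.
December 2092 has 31 days: 223 − 31 = 192 left.
January 2093 has 31 days: 192 − 31 = 161 left.
February 2093 has 28 days (2093 is not a leap year): 161 − 28 = 133 left.
March 2093 has 31 days: 133 − 31 = 102 left.
April 2093 has 30 days: 102 − 30 = 72 left.
May 2093 has 31 days: 72 − 31 = 41 left.
June 2093 has 30 days: 41 − 30 = 11 left.
11 days into July 2093 → July 11, 2093.

July 11, 2093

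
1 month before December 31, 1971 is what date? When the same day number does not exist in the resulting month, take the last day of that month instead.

November 30, 1971

Subtracting 1 month from December 31, 1971.
month 12 − 1 = 11 → November 1971.
November 1971 has only 30 days and the start was day 31, so the date clamps to November 30, 1971.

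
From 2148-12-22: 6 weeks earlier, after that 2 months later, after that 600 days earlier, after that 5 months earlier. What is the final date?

December 21, 2146

Counting back 6 weeks (= 42 days) from December 22, 2148:
Going back 22 days from December 22, 2148 reaches the end of the previous month; 42 − 22 = 20 left.
November 2148 has 30 days; 30 − 20 = 10 → November 10, 2148.
Advancing 2 months from November 10, 2148:
month 11 + 2 = 13, which is month 1 of year 2149 → January 2149.
Day 10 is valid in January, giving January 10, 2149.
Subtracting 600 days from January 10, 2149:
Going back 10 days from January 10, 2149 reaches the end of the previous month; 600 − 10 = 590 left.
December 2148 has 31 days: 590 − 31 = 559 left.
November 2148 has 30 days: 559 − 30 = 529 left.
October 2148 has 31 days: 529 − 31 = 498 left.
September 2148 has 30 days: 498 − 30 = 468 left.
August 2148 has 31 days: 468 − 31 = 437 left.
July 2148 has 31 days: 437 − 31 = 406 left.
June 2148 has 30 days: 406 − 30 = 376 left.
May 2148 has 31 days: 376 − 31 = 345 left.
April 2148 has 30 days: 345 − 30 = 315 left.
March 2148 has 31 days: 315 − 31 = 284 left.
February 2148 has 29 days (2148 is a leap year): 284 − 29 = 255 left.
January 2148 has 31 days: 255 − 31 = 224 left.
December 2147 has 31 days: 224 − 31 = 193 left.
November 2147 has 30 days: 193 − 30 = 163 left.
October 2147 has 31 days: 163 − 31 = 132 left.
September 2147 has 30 days: 132 − 30 = 102 left.
August 2147 has 31 days: 102 − 31 = 71 left.
July 2147 has 31 days: 71 − 31 = 40 left.
June 2147 has 30 days: 40 − 30 = 10 left.
May 2147 has 31 days; 31 − 10 = 21 → May 21, 2147.
Subtracting 5 months from May 21, 2147:
month 5 − 5 = 0, which is month 12 of year 2146 → December 2146.
Day 21 is valid in December, giving December 21, 2146.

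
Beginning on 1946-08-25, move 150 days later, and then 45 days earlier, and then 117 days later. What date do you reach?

Adding 150 days from August 25, 1946:
August has 31 days, so 31 − 25 = 6 days remain after August 25, 1946; 150 − 6 = 144 left.
September 1946 has 30 days: 144 − 30 = 114 left.
October 1946 has 31 days: 114 − 31 = 83 left.
November 1946 has 30 days: 83 − 30 = 53 left.
December 1946 has 31 days: 53 − 31 = 22 left.
22 days into January 1947 → January 22, 1947.
Subtracting 45 days from January 22, 1947:
Going back 22 days from January 22, 1947 reaches the end of the previous month; 45 − 22 = 23 left.
December 1946 has 31 days; 31 − 23 = 8 → December 8, 1946.
Adding 117 days from December 8, 1946:
December has 31 days, so 31 − 8 = 23 days remain after December 8, 1946; 117 − 23 = 94 left.
January 1947 has 31 days: 94 − 31 = 63 left.
February 1947 has 28 days (1947 is not a leap year): 63 − 28 = 35 left.
March 1947 has 31 days: 35 − 31 = 4 left.
4 days into April 1947 → April 4, 1947.

April 4, 1947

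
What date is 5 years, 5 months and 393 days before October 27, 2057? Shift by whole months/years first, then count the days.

Subtracting 5 years, 5 months and 393 days from October 27, 2057: first the month/year part, then the days.
-5 years → 2052; month 10 − 5 = 5 → May 2052.
Day 27 is valid in May, giving May 27, 2052.
Now subtract 393 days from May 27, 2052.
Going back 27 days from May 27, 2052 reaches the end of the previous month; 393 − 27 = 366 left.
April 2052 has 30 days: 366 − 30 = 336 left.
March 2052 has 31 days: 336 − 31 = 305 left.
February 2052 has 29 days (2052 is a leap year): 305 − 29 = 276 left.
January 2052 has 31 days: 276 − 31 = 245 left.
December 2051 has 31 days: 245 − 31 = 214 left.
November 2051 has 30 days: 214 − 30 = 184 left.
October 2051 has 31 days: 184 − 31 = 153 left.
September 2051 has 30 days: 153 − 30 = 123 left.
August 2051 has 31 days: 123 − 31 = 92 left.
July 2051 has 31 days: 92 − 31 = 61 left.
June 2051 has 30 days: 61 − 30 = 31 left.
May 2051 has 31 days: 31 − 31 = 0 left.
April 2051 has 30 days; 30 − 0 = 30 → April 30, 2051.

April 30, 2051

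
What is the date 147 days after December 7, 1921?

May 3, 1922

Advancing 147 days from December 7, 1921.
December has 31 days, so 31 − 7 = 24 days remain after December 7, 1921; 147 − 24 = 123 left.
January 1922 has 31 days: 123 − 31 = 92 left.
February 1922 has 28 days (1922 is not a leap year): 92 − 28 = 64 left.
March 1922 has 31 days: 64 − 31 = 33 left.
April 1922 has 30 days: 33 − 30 = 3 left.
3 days into May 1922 → May 3, 1922.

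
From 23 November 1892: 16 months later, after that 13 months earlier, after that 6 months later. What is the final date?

Adding 16 months from November 23, 1892:
month 11 + 16 = 27, which is month 3 of year 1894 → March 1894.
Day 23 is valid in March, giving March 23, 1894.
Counting back 13 months from March 23, 1894:
month 3 − 13 = -10, which is month 2 of year 1893 → February 1893.
Day 23 is valid in February, giving February 23, 1893.
Counting forward 6 months from February 23, 1893:
month 2 + 6 = 8 → August 1893.
Day 23 is valid in August, giving August 23, 1893.

August 23, 1893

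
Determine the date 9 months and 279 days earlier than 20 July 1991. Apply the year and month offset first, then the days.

January 14, 1990

Going back 9 months and 279 days from July 20, 1991: first the month/year part, then the days.
month 7 − 9 = -2, which is month 10 of year 1990 → October 1990.
Day 20 is valid in October, giving October 20, 1990.
Now subtract 279 days from October 20, 1990.
Going back 20 days from October 20, 1990 reaches the end of the previous month; 279 − 20 = 259 left.
September 1990 has 30 days: 259 − 30 = 229 left.
August 1990 has 31 days: 229 − 31 = 198 left.
July 1990 has 31 days: 198 − 31 = 167 left.
June 1990 has 30 days: 167 − 30 = 137 left.
May 1990 has 31 days: 137 − 31 = 106 left.
April 1990 has 30 days: 106 − 30 = 76 left.
March 1990 has 31 days: 76 − 31 = 45 left.
February 1990 has 28 days (1990 is not a leap year): 45 − 28 = 17 left.
January 1990 has 31 days; 31 − 17 = 14 → January 14, 1990.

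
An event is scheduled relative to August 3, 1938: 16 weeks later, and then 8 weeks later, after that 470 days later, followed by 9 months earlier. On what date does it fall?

August 2, 1939

Counting forward 16 weeks (= 112 days) from August 3, 1938:
August has 31 days, so 31 − 3 = 28 days remain after August 3, 1938; 112 − 28 = 84 left.
September 1938 has 30 days: 84 − 30 = 54 left.
October 1938 has 31 days: 54 − 31 = 23 left.
23 days into November 1938 → November 23, 1938.
Adding 8 weeks (= 56 days) from November 23, 1938:
November has 30 days, so 30 − 23 = 7 days remain after November 23, 1938; 56 − 7 = 49 left.
December 1938 has 31 days: 49 − 31 = 18 left.
18 days into January 1939 → January 18, 1939.
Advancing 470 days from January 18, 1939:
January has 31 days, so 31 − 18 = 13 days remain after January 18, 1939; 470 − 13 = 457 left.
February 1939 has 28 days (1939 is not a leap year): 457 − 28 = 429 left.
March 1939 has 31 days: 429 − 31 = 398 left.
April 1939 has 30 days: 398 − 30 = 368 left.
May 1939 has 31 days: 368 − 31 = 337 left.
June 1939 has 30 days: 337 − 30 = 307 left.
July 1939 has 31 days: 307 − 31 = 276 left.
August 1939 has 31 days: 276 − 31 = 245 left.
September 1939 has 30 days: 245 − 30 = 215 left.
October 1939 has 31 days: 215 − 31 = 184 left.
November 1939 has 30 days: 184 − 30 = 154 left.
December 1939 has 31 days: 154 − 31 = 123 left.
January 1940 has 31 days: 123 − 31 = 92 left.
February 1940 has 29 days (1940 is a leap year): 92 − 29 = 63 left.
March 1940 has 31 days: 63 − 31 = 32 left.
April 1940 has 30 days: 32 − 30 = 2 left.
2 days into May 1940 → May 2, 1940.
Subtracting 9 months from May 2, 1940:
month 5 − 9 = -4, which is month 8 of year 1939 → August 1939.
Day 2 is valid in August, giving August 2, 1939.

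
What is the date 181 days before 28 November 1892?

May 31, 1892

Subtracting 181 days from November 28, 1892.
Going back 28 days from November 28, 1892 reaches the end of the previous month; 181 − 28 = 153 left.
October 1892 has 31 days: 153 − 31 = 122 left.
September 1892 has 30 days: 122 − 30 = 92 left.
August 1892 has 31 days: 92 − 31 = 61 left.
July 1892 has 31 days: 61 − 31 = 30 left.
June 1892 has 30 days: 30 − 30 = 0 left.
May 1892 has 31 days; 31 − 0 = 31 → May 31, 1892.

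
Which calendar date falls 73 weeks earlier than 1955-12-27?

Going back 73 weeks = 511 days from December 27, 1955.
Going back 27 days from December 27, 1955 reaches the end of the previous month; 511 − 27 = 484 left.
November 1955 has 30 days: 484 − 30 = 454 left.
October 1955 has 31 days: 454 − 31 = 423 left.
September 1955 has 30 days: 423 − 30 = 393 left.
August 1955 has 31 days: 393 − 31 = 362 left.
July 1955 has 31 days: 362 − 31 = 331 left.
June 1955 has 30 days: 331 − 30 = 301 left.
May 1955 has 31 days: 301 − 31 = 270 left.
April 1955 has 30 days: 270 − 30 = 240 left.
March 1955 has 31 days: 240 − 31 = 209 left.
February 1955 has 28 days (1955 is not a leap year): 209 − 28 = 181 left.
January 1955 has 31 days: 181 − 31 = 150 left.
December 1954 has 31 days: 150 − 31 = 119 left.
November 1954 has 30 days: 119 − 30 = 89 left.
October 1954 has 31 days: 89 − 31 = 58 left.
September 1954 has 30 days: 58 − 30 = 28 left.
August 1954 has 31 days; 31 − 28 = 3 → August 3, 1954.

August 3, 1954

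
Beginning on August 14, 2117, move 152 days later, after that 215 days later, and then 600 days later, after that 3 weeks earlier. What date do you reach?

March 17, 2120

Adding 152 days from August 14, 2117:
August has 31 days, so 31 − 14 = 17 days remain after August 14, 2117; 152 − 17 = 135 left.
September 2117 has 30 days: 135 − 30 = 105 left.
October 2117 has 31 days: 105 − 31 = 74 left.
November 2117 has 30 days: 74 − 30 = 44 left.
December 2117 has 31 days: 44 − 31 = 13 left.
13 days into January 2118 → January 13, 2118.
Adding 215 days from January 13, 2118:
January has 31 days, so 31 − 13 = 18 days remain after January 13, 2118; 215 − 18 = 197 left.
February 2118 has 28 days (2118 is not a leap year): 197 − 28 = 169 left.
March 2118 has 31 days: 169 − 31 = 138 left.
April 2118 has 30 days: 138 − 30 = 108 left.
May 2118 has 31 days: 108 − 31 = 77 left.
June 2118 has 30 days: 77 − 30 = 47 left.
July 2118 has 31 days: 47 − 31 = 16 left.
16 days into August 2118 → August 16, 2118.
Advancing 600 days from August 16, 2118:
August has 31 days, so 31 − 16 = 15 days remain after August 16, 2118; 600 − 15 = 585 left.
September 2118 has 30 days: 585 − 30 = 555 left.
October 2118 has 31 days: 555 − 31 = 524 left.
November 2118 has 30 days: 524 − 30 = 494 left.
December 2118 has 31 days: 494 − 31 = 463 left.
January 2119 has 31 days: 463 − 31 = 432 left.
February 2119 has 28 days (2119 is not a leap year): 432 − 28 = 404 left.
March 2119 has 31 days: 404 − 31 = 373 left.
April 2119 has 30 days: 373 − 30 = 343 left.
May 2119 has 31 days: 343 − 31 = 312 left.
June 2119 has 30 days: 312 − 30 = 282 left.
July 2119 has 31 days: 282 − 31 = 251 left.
August 2119 has 31 days: 251 − 31 = 220 left.
September 2119 has 30 days: 220 − 30 = 190 left.
October 2119 has 31 days: 190 − 31 = 159 left.
November 2119 has 30 days: 159 − 30 = 129 left.
December 2119 has 31 days: 129 − 31 = 98 left.
January 2120 has 31 days: 98 − 31 = 67 left.
February 2120 has 29 days (2120 is a leap year): 67 − 29 = 38 left.
March 2120 has 31 days: 38 − 31 = 7 left.
7 days into April 2120 → April 7, 2120.
Subtracting 3 weeks (= 21 days) from April 7, 2120:
Going back 7 days from April 7, 2120 reaches the end of the previous month; 21 − 7 = 14 left.
March 2120 has 31 days; 31 − 14 = 17 → March 17, 2120.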